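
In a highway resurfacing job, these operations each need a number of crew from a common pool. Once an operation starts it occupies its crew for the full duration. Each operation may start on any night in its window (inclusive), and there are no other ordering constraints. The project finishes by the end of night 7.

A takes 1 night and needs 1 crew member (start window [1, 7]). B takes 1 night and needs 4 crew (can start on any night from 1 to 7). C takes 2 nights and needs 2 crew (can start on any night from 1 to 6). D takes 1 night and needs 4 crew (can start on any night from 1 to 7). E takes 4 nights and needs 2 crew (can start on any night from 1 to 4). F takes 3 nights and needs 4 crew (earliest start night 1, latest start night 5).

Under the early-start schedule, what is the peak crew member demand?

Early-start schedule: A@1, B@1, C@1, D@1, E@1, F@1.
Load per night: night 1: 17, night 2: 8, night 3: 6, night 4: 2, night 5: 0, night 6: 0, night 7: 0.
Peak is 17.

17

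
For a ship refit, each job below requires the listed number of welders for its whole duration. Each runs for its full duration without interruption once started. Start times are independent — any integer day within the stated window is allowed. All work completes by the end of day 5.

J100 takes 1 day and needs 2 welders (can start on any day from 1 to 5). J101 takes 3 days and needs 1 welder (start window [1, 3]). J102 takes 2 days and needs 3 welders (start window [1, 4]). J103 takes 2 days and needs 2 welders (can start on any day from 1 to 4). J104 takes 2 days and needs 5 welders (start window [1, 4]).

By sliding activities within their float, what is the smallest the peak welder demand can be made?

Early-start (J100@1, J101@1, J102@1, J103@1, J104@1) gives peak 13: d1:13  d2:11  d3:1  d4:0  d5:0.
Shift J103→2, J104→4.
Schedule J100@1, J101@1, J102@1, J103@2, J104@4: d1:6  d2:6  d3:3  d4:5  d5:5 — peak 6.

6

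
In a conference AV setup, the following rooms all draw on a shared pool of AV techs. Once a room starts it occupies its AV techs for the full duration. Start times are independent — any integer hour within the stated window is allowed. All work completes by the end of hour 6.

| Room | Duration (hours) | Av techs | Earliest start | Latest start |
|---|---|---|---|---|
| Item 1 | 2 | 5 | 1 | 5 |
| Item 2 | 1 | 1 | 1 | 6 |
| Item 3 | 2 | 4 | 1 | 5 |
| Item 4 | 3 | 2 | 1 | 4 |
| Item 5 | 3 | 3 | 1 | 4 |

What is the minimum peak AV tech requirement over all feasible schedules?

Early-start (Item 1@1, Item 2@1, Item 3@1, Item 4@1, Item 5@1) gives peak 15: h1:15  h2:14  h3:5  h4:0  h5:0  h6:0.
Shift Item 3→5, Item 4→2, Item 5→3.
Schedule Item 1@1, Item 2@1, Item 3@5, Item 4@2, Item 5@3: h1:6  h2:7  h3:5  h4:5  h5:7  h6:4 — peak 7.

7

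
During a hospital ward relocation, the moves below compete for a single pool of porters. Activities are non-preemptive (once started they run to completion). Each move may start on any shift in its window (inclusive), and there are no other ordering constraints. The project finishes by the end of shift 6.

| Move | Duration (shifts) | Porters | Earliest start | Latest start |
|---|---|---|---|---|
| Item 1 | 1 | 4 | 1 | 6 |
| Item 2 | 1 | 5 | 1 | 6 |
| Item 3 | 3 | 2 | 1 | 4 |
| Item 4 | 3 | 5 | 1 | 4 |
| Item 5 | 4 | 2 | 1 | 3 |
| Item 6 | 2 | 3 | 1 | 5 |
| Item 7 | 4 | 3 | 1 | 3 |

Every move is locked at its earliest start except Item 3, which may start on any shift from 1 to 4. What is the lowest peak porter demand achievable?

Item 3@1: s1:24  s2:15  s3:12  s4:5  s5:0  s6:0 → peak 24
Item 3@2: s1:22  s2:15  s3:12  s4:7  s5:0  s6:0 → peak 22
Item 3@3: s1:22  s2:13  s3:12  s4:7  s5:2  s6:0 → peak 22
Item 3@4: s1:22  s2:13  s3:10  s4:7  s5:2  s6:2 → peak 22
Best is Item 3@2, peak 22.

22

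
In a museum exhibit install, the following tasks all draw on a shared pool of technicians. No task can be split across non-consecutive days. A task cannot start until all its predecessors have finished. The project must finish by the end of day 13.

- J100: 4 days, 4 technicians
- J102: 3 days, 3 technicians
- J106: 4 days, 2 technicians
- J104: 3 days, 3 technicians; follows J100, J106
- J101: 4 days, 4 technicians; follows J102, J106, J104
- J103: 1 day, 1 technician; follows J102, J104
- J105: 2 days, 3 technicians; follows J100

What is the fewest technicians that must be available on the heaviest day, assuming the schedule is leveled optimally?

Early-start (J100@1, J102@1, J106@1, J104@5, J101@8, J103@8, J105@5) gives peak 9: d1:9  d2:9  d3:9  d4:6  d5:6  d6:6  d7:3  d8:5  d9:4  d10:4  d11:4  d12:0  d13:0.
Shift J102→5, J105→12.
Schedule J100@1, J102@5, J106@1, J104@5, J101@8, J103@8, J105@12: d1:6  d2:6  d3:6  d4:6  d5:6  d6:6  d7:6  d8:5  d9:4  d10:4  d11:4  d12:3  d13:3 — peak 6.

6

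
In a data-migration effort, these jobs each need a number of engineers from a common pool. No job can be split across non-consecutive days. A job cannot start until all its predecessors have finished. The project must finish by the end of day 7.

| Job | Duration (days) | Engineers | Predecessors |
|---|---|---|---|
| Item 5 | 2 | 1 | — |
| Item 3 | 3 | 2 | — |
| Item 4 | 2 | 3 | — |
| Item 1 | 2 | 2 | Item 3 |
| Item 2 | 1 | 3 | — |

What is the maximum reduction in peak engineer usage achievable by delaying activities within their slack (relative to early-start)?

4

Early-start peak: d1:9  d2:6  d3:2  d4:2  d5:2  d6:0  d7:0 ⇒ 9.
Leveled (Item 5@1, Item 3@1, Item 4@3, Item 1@4, Item 2@5): d1:3  d2:3  d3:5  d4:5  d5:5  d6:0  d7:0 ⇒ 5.
Reduction 9 − 5 = 4.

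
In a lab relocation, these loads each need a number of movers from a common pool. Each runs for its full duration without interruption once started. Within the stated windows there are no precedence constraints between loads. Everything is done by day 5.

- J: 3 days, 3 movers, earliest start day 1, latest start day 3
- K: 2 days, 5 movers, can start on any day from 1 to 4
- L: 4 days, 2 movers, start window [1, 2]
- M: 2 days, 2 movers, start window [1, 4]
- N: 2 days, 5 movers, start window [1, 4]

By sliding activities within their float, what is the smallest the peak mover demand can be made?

10

Early-start (J@1, K@1, L@1, M@1, N@1) gives peak 17: d1:17  d2:17  d3:5  d4:2  d5:0.
Shift M→3, N→4.
Schedule J@1, K@1, L@1, M@3, N@4: d1:10  d2:10  d3:7  d4:9  d5:5 — peak 10.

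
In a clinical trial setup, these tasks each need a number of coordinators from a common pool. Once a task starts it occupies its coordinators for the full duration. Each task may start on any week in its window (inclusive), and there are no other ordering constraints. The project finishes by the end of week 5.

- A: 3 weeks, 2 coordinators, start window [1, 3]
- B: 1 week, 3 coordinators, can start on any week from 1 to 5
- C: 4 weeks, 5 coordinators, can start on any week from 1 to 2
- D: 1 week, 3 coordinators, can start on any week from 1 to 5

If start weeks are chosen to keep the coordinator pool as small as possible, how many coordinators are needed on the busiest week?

Early-start (A@1, B@1, C@1, D@1) gives peak 13: w1:13  w2:7  w3:7  w4:5  w5:0.
Shift B→5, D→5.
Schedule A@1, B@5, C@1, D@5: w1:7  w2:7  w3:7  w4:5  w5:6 — peak 7.
Total coordinator-weeks = 32 over 5 weeks ⇒ peak ≥ ⌈32/5⌉ = 7, so 7 is optimal.

7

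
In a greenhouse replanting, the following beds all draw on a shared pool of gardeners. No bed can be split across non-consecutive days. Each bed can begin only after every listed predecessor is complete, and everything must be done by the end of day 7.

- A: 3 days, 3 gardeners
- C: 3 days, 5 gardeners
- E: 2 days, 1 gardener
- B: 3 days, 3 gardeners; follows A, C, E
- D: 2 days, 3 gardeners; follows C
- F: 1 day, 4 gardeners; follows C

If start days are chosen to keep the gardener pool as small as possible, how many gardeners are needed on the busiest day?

9

Early-start (A@1, C@1, E@1, B@4, D@4, F@4) gives peak 10: d1:9  d2:9  d3:8  d4:10  d5:6  d6:3  d7:0.
Shift F→6.
Schedule A@1, C@1, E@1, B@4, D@4, F@6: d1:9  d2:9  d3:8  d4:6  d5:6  d6:7  d7:0 — peak 9.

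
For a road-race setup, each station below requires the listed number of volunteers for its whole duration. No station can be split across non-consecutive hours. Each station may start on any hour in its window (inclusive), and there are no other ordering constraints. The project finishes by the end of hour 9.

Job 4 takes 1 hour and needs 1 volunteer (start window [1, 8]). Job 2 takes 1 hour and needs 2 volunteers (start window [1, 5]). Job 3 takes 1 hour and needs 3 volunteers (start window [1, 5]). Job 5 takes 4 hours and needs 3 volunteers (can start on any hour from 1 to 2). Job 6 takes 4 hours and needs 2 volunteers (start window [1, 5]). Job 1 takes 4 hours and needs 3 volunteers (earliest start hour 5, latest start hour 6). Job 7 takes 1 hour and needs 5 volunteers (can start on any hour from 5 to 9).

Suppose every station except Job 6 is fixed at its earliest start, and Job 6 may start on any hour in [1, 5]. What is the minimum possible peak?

10

Job 6@1: h1:11  h2:5  h3:5  h4:5  h5:8  h6:3  h7:3  h8:3  h9:0 → peak 11
Job 6@2: h1:9  h2:5  h3:5  h4:5  h5:10  h6:3  h7:3  h8:3  h9:0 → peak 10
Job 6@3: h1:9  h2:3  h3:5  h4:5  h5:10  h6:5  h7:3  h8:3  h9:0 → peak 10
Job 6@4: h1:9  h2:3  h3:3  h4:5  h5:10  h6:5  h7:5  h8:3  h9:0 → peak 10
Job 6@5: h1:9  h2:3  h3:3  h4:3  h5:10  h6:5  h7:5  h8:5  h9:0 → peak 10
Best is Job 6@2, peak 10.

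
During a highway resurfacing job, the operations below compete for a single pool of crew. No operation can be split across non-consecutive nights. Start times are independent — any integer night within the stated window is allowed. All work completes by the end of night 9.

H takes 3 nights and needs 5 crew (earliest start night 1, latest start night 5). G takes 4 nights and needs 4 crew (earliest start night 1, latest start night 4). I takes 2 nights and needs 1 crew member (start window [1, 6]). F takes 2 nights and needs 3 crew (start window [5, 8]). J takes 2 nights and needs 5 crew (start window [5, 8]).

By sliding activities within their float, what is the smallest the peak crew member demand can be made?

7

Early-start (H@1, G@1, I@1, F@5, J@5) gives peak 10: n1:10  n2:10  n3:9  n4:4  n5:8  n6:8  n7:0  n8:0  n9:0.
Shift G→4, J→8.
Schedule H@1, G@4, I@1, F@5, J@8: n1:6  n2:6  n3:5  n4:4  n5:7  n6:7  n7:4  n8:5  n9:5 — peak 7.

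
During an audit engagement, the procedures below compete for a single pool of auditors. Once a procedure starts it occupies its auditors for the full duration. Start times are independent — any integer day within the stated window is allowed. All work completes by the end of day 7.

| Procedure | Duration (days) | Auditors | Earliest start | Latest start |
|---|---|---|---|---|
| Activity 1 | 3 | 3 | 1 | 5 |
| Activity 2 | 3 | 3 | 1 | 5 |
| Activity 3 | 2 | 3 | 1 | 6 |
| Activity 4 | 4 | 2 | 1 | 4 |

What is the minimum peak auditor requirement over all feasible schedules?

6

Early-start (Activity 1@1, Activity 2@1, Activity 3@1, Activity 4@1) gives peak 11: d1:11  d2:11  d3:8  d4:2  d5:0  d6:0  d7:0.
Shift Activity 3→4, Activity 4→4.
Schedule Activity 1@1, Activity 2@1, Activity 3@4, Activity 4@4: d1:6  d2:6  d3:6  d4:5  d5:5  d6:2  d7:2 — peak 6.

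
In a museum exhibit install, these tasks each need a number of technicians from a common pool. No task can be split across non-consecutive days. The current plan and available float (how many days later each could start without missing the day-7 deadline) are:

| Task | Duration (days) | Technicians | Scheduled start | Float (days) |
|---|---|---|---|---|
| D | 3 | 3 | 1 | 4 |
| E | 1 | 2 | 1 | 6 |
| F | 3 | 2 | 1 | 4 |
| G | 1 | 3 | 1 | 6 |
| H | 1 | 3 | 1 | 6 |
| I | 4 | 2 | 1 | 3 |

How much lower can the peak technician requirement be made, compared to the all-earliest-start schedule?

Early-start peak: d1:15  d2:7  d3:7  d4:2  d5:0  d6:0  d7:0 ⇒ 15.
Leveled (D@1, E@1, F@2, G@5, H@6, I@4): d1:5  d2:5  d3:5  d4:4  d5:5  d6:5  d7:2 ⇒ 5.
Reduction 15 − 5 = 10.

10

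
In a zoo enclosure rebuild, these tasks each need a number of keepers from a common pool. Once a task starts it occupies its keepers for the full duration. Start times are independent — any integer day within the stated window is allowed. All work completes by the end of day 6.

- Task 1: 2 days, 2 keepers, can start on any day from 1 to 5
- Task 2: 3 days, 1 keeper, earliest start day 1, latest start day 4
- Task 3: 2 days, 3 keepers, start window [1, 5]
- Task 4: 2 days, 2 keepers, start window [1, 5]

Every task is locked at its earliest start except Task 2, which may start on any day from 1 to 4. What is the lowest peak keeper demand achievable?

7

Task 2@1: d1:8  d2:8  d3:1  d4:0  d5:0  d6:0 → peak 8
Task 2@2: d1:7  d2:8  d3:1  d4:1  d5:0  d6:0 → peak 8
Task 2@3: d1:7  d2:7  d3:1  d4:1  d5:1  d6:0 → peak 7
Task 2@4: d1:7  d2:7  d3:0  d4:1  d5:1  d6:1 → peak 7
Best is Task 2@3, peak 7.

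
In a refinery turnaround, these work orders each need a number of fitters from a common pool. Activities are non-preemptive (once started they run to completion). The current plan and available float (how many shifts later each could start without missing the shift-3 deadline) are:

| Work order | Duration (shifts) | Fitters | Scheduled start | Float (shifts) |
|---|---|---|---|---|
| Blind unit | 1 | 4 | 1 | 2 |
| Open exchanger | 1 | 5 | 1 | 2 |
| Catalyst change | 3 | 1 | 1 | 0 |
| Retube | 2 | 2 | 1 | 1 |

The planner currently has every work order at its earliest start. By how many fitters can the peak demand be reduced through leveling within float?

Early-start peak: s1:12  s2:3  s3:1 ⇒ 12.
Leveled (Blind unit@1, Open exchanger@3, Catalyst change@1, Retube@1): s1:7  s2:3  s3:6 ⇒ 7.
Reduction 12 − 7 = 5.

5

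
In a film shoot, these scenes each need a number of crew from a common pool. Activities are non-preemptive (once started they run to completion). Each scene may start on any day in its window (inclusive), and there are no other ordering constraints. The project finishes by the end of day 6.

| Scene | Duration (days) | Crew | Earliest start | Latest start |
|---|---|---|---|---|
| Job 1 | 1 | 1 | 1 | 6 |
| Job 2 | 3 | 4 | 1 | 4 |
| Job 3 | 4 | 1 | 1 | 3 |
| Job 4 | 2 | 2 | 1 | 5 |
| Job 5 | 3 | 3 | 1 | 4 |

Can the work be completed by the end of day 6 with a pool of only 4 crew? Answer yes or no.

no

Total crew member-days = 30; over 6 days the average is 30/6 > 4, so some day must exceed 4.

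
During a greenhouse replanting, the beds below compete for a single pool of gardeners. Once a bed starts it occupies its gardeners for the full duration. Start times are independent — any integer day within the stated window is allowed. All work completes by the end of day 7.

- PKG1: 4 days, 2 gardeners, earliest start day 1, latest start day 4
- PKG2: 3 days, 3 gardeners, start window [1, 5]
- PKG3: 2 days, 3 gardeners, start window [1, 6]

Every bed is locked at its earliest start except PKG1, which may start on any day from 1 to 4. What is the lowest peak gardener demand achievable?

6

PKG1@1: d1:8  d2:8  d3:5  d4:2  d5:0  d6:0  d7:0 → peak 8
PKG1@2: d1:6  d2:8  d3:5  d4:2  d5:2  d6:0  d7:0 → peak 8
PKG1@3: d1:6  d2:6  d3:5  d4:2  d5:2  d6:2  d7:0 → peak 6
PKG1@4: d1:6  d2:6  d3:3  d4:2  d5:2  d6:2  d7:2 → peak 6
Best is PKG1@3, peak 6.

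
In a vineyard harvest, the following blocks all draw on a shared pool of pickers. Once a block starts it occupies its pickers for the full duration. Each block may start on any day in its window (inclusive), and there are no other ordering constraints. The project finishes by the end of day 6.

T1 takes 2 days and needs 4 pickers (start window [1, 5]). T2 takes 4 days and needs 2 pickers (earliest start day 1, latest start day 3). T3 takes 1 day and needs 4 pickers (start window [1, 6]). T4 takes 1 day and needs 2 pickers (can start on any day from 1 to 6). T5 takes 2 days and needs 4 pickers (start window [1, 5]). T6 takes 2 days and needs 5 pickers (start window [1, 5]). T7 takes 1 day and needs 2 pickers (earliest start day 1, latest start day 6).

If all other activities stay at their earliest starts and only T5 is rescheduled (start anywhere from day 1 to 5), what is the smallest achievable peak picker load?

19

T5@1: d1:23  d2:15  d3:2  d4:2  d5:0  d6:0 → peak 23
T5@2: d1:19  d2:15  d3:6  d4:2  d5:0  d6:0 → peak 19
T5@3: d1:19  d2:11  d3:6  d4:6  d5:0  d6:0 → peak 19
T5@4: d1:19  d2:11  d3:2  d4:6  d5:4  d6:0 → peak 19
T5@5: d1:19  d2:11  d3:2  d4:2  d5:4  d6:4 → peak 19
Best is T5@2, peak 19.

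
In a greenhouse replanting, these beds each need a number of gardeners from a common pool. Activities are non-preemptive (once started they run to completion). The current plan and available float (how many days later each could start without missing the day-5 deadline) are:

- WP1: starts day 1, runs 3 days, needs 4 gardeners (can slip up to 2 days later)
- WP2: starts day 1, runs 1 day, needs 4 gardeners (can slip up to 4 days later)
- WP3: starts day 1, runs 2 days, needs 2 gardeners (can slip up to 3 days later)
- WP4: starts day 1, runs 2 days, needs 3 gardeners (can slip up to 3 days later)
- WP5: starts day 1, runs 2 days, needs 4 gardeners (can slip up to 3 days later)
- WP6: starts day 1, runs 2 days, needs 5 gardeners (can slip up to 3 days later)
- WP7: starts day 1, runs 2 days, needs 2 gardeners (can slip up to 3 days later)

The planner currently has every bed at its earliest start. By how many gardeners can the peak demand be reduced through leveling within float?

14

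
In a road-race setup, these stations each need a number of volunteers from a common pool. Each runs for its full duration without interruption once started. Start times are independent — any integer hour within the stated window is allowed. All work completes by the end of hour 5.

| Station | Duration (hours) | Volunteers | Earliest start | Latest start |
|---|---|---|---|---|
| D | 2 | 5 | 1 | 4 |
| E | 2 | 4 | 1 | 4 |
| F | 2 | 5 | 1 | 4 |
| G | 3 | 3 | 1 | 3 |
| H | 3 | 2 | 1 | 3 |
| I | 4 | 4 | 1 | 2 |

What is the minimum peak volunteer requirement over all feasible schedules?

14

Early-start (D@1, E@1, F@1, G@1, H@1, I@1) gives peak 23: h1:23  h2:23  h3:9  h4:4  h5:0.
Shift F→3, G→3, H→3.
Schedule D@1, E@1, F@3, G@3, H@3, I@1: h1:13  h2:13  h3:14  h4:14  h5:5 — peak 14.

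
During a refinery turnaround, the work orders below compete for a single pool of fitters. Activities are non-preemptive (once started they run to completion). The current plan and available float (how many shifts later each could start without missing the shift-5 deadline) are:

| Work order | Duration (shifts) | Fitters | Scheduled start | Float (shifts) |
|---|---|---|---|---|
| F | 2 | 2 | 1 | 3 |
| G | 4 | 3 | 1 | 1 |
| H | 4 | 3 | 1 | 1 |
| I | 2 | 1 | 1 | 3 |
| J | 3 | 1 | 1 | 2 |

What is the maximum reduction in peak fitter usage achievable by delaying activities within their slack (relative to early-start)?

2

Early-start peak: s1:10  s2:10  s3:7  s4:6  s5:0 ⇒ 10.
Leveled (F@1, G@1, H@1, I@3, J@3): s1:8  s2:8  s3:8  s4:8  s5:1 ⇒ 8.
Reduction 10 − 8 = 2.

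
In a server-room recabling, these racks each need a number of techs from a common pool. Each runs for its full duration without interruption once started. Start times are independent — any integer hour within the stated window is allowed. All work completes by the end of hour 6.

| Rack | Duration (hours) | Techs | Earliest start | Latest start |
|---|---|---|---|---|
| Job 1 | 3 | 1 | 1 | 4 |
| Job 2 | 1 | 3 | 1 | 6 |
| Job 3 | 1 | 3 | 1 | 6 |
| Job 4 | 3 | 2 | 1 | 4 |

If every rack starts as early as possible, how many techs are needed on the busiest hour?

Early-start schedule: Job 1@1, Job 2@1, Job 3@1, Job 4@1.
Load per hour: hour 1: 9, hour 2: 3, hour 3: 3, hour 4: 0, hour 5: 0, hour 6: 0.
Peak is 9.

9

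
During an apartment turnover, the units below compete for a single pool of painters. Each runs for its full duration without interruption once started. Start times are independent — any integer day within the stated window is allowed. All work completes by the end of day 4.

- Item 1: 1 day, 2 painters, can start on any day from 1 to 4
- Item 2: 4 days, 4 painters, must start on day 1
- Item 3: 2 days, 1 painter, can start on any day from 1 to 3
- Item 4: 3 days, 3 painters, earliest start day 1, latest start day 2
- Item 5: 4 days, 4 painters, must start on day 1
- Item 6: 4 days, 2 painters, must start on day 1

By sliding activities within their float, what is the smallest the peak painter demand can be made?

14

Early-start (Item 1@1, Item 2@1, Item 3@1, Item 4@1, Item 5@1, Item 6@1) gives peak 16: d1:16  d2:14  d3:13  d4:10.
Shift Item 4→2.
Schedule Item 1@1, Item 2@1, Item 3@1, Item 4@2, Item 5@1, Item 6@1: d1:13  d2:14  d3:13  d4:13 — peak 14.
Total painter-days = 53 over 4 days ⇒ peak ≥ ⌈53/4⌉ = 14, so 14 is optimal.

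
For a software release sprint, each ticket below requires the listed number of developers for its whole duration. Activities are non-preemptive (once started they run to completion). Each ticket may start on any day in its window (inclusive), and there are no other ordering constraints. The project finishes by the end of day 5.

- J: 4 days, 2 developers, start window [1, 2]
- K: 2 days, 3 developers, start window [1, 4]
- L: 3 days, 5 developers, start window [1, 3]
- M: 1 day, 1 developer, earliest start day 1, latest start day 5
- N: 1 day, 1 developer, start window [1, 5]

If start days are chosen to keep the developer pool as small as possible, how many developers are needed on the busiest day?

7

Early-start (J@1, K@1, L@1, M@1, N@1) gives peak 12: d1:12  d2:10  d3:7  d4:2  d5:0.
Shift L→3.
Schedule J@1, K@1, L@3, M@1, N@1: d1:7  d2:5  d3:7  d4:7  d5:5 — peak 7.
Total developer-days = 31 over 5 days ⇒ peak ≥ ⌈31/5⌉ = 7, so 7 is optimal.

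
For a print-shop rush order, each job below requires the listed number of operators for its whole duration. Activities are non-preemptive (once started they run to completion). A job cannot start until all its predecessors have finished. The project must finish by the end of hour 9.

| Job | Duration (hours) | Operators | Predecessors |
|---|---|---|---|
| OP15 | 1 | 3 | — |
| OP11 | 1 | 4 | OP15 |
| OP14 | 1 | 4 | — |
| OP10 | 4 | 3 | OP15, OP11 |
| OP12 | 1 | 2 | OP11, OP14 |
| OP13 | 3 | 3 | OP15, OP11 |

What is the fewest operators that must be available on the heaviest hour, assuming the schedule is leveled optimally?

Early-start (OP15@1, OP11@2, OP14@1, OP10@3, OP12@3, OP13@3) gives peak 8: h1:7  h2:4  h3:8  h4:6  h5:6  h6:3  h7:0  h8:0  h9:0.
Shift OP14→3, OP10→4, OP12→4, OP13→5.
Schedule OP15@1, OP11@2, OP14@3, OP10@4, OP12@4, OP13@5: h1:3  h2:4  h3:4  h4:5  h5:6  h6:6  h7:6  h8:0  h9:0 — peak 6.

6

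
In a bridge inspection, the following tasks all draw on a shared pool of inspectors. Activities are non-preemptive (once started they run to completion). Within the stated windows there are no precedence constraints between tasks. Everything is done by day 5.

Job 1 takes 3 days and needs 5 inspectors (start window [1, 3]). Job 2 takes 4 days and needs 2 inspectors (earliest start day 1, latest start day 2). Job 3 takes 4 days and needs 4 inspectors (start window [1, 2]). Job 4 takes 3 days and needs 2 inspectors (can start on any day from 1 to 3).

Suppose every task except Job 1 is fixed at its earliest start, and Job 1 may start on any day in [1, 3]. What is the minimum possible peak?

13

Job 1@1: d1:13  d2:13  d3:13  d4:6  d5:0 → peak 13
Job 1@2: d1:8  d2:13  d3:13  d4:11  d5:0 → peak 13
Job 1@3: d1:8  d2:8  d3:13  d4:11  d5:5 → peak 13
Best is Job 1@1, peak 13.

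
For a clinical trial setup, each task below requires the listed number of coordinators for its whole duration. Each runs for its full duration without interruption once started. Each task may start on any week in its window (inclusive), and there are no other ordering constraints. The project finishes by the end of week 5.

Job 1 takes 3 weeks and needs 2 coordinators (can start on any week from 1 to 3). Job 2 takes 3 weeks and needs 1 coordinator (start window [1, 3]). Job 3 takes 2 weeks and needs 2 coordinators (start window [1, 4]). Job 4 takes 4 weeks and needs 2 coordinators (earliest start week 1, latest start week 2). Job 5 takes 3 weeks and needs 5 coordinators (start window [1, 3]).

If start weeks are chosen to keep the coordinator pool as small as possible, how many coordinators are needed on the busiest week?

10

Early-start (Job 1@1, Job 2@1, Job 3@1, Job 4@1, Job 5@1) gives peak 12: w1:12  w2:12  w3:10  w4:2  w5:0.
Shift Job 5→3.
Schedule Job 1@1, Job 2@1, Job 3@1, Job 4@1, Job 5@3: w1:7  w2:7  w3:10  w4:7  w5:5 — peak 10.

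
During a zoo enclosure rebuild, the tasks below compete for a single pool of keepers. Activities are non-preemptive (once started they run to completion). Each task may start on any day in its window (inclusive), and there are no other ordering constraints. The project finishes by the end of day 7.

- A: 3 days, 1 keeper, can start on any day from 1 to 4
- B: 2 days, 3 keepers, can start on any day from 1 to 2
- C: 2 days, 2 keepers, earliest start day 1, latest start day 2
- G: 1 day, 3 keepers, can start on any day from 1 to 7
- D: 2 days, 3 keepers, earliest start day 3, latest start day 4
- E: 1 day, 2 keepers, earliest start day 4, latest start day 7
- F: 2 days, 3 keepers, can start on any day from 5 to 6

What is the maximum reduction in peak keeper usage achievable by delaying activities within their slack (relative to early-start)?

Early-start peak: d1:9  d2:6  d3:4  d4:5  d5:3  d6:3  d7:0 ⇒ 9.
Leveled (A@3, B@1, C@1, G@3, D@4, E@6, F@6): d1:5  d2:5  d3:4  d4:4  d5:4  d6:5  d7:3 ⇒ 5.
Reduction 9 − 5 = 4.

4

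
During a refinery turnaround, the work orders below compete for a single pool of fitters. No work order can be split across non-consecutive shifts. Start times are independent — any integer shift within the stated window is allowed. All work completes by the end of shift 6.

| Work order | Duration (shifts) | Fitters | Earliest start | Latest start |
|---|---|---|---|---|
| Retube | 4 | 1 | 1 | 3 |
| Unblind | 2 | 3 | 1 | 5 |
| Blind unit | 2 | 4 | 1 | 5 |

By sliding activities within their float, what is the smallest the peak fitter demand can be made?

4

Early-start (Retube@1, Unblind@1, Blind unit@1) gives peak 8: s1:8  s2:8  s3:1  s4:1  s5:0  s6:0.
Shift Blind unit→5.
Schedule Retube@1, Unblind@1, Blind unit@5: s1:4  s2:4  s3:1  s4:1  s5:4  s6:4 — peak 4.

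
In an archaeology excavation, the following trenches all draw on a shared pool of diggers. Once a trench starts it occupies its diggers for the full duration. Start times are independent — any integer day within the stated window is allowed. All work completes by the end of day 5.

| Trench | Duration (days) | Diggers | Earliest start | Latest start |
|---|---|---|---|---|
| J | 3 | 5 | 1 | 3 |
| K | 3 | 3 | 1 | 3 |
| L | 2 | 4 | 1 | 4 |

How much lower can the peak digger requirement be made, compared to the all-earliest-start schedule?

Early-start peak: d1:12  d2:12  d3:8  d4:0  d5:0 ⇒ 12.
Leveled (J@1, K@1, L@4): d1:8  d2:8  d3:8  d4:4  d5:4 ⇒ 8.
Reduction 12 − 8 = 4.

4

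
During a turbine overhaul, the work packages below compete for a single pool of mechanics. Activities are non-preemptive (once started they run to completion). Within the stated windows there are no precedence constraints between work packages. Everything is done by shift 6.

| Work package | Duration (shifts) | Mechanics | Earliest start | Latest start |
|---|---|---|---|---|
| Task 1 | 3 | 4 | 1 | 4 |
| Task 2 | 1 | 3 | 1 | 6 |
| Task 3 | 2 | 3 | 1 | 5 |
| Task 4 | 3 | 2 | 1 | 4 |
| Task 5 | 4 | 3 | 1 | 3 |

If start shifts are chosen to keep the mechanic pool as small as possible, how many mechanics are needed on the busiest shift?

Early-start (Task 1@1, Task 2@1, Task 3@1, Task 4@1, Task 5@1) gives peak 15: s1:15  s2:12  s3:9  s4:3  s5:0  s6:0.
Shift Task 3→4, Task 4→4, Task 5→2.
Schedule Task 1@1, Task 2@1, Task 3@4, Task 4@4, Task 5@2: s1:7  s2:7  s3:7  s4:8  s5:8  s6:2 — peak 8.

8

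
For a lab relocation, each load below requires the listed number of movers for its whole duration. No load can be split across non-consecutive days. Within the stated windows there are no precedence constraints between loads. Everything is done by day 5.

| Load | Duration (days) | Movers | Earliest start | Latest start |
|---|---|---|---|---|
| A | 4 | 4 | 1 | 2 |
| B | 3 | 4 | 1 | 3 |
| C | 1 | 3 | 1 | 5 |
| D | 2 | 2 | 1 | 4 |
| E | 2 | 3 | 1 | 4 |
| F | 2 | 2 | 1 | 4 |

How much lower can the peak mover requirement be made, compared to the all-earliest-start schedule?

8

Early-start peak: d1:18  d2:15  d3:8  d4:4  d5:0 ⇒ 18.
Leveled (A@1, B@1, C@5, D@1, E@4, F@3): d1:10  d2:10  d3:10  d4:9  d5:6 ⇒ 10.
Reduction 18 − 10 = 8.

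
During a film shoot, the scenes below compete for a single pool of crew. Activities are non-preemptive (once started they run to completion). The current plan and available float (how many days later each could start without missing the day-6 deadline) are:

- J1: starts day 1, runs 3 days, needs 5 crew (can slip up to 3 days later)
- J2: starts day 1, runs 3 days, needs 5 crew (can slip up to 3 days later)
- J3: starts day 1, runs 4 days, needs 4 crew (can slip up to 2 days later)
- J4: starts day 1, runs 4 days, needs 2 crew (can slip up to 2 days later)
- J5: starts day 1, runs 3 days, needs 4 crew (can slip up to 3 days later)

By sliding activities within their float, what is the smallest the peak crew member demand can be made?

15

Early-start (J1@1, J2@1, J3@1, J4@1, J5@1) gives peak 20: d1:20  d2:20  d3:20  d4:6  d5:0  d6:0.
Shift J2→4.
Schedule J1@1, J2@4, J3@1, J4@1, J5@1: d1:15  d2:15  d3:15  d4:11  d5:5  d6:5 — peak 15.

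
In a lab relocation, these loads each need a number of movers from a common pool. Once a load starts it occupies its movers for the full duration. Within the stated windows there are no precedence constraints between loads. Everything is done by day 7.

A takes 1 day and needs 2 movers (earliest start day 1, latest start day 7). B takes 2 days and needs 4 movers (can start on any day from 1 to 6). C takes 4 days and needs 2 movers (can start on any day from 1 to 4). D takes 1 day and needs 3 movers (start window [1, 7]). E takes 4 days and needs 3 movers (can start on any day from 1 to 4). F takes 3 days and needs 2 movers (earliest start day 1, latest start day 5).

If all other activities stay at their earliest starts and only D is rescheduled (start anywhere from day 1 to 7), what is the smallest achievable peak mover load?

13

D@1: d1:16  d2:11  d3:7  d4:5  d5:0  d6:0  d7:0 → peak 16
D@2: d1:13  d2:14  d3:7  d4:5  d5:0  d6:0  d7:0 → peak 14
D@3: d1:13  d2:11  d3:10  d4:5  d5:0  d6:0  d7:0 → peak 13
D@4: d1:13  d2:11  d3:7  d4:8  d5:0  d6:0  d7:0 → peak 13
D@5: d1:13  d2:11  d3:7  d4:5  d5:3  d6:0  d7:0 → peak 13
D@6: d1:13  d2:11  d3:7  d4:5  d5:0  d6:3  d7:0 → peak 13
D@7: d1:13  d2:11  d3:7  d4:5  d5:0  d6:0  d7:3 → peak 13
Best is D@3, peak 13.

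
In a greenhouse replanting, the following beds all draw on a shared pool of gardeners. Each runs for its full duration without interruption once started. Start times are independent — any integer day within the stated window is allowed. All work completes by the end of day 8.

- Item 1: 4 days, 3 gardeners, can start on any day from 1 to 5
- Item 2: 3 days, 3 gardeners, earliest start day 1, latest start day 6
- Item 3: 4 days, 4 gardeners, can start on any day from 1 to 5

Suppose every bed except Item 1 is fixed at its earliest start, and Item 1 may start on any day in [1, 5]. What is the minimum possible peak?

7

Item 1@1: d1:10  d2:10  d3:10  d4:7  d5:0  d6:0  d7:0  d8:0 → peak 10
Item 1@2: d1:7  d2:10  d3:10  d4:7  d5:3  d6:0  d7:0  d8:0 → peak 10
Item 1@3: d1:7  d2:7  d3:10  d4:7  d5:3  d6:3  d7:0  d8:0 → peak 10
Item 1@4: d1:7  d2:7  d3:7  d4:7  d5:3  d6:3  d7:3  d8:0 → peak 7
Item 1@5: d1:7  d2:7  d3:7  d4:4  d5:3  d6:3  d7:3  d8:3 → peak 7
Best is Item 1@4, peak 7.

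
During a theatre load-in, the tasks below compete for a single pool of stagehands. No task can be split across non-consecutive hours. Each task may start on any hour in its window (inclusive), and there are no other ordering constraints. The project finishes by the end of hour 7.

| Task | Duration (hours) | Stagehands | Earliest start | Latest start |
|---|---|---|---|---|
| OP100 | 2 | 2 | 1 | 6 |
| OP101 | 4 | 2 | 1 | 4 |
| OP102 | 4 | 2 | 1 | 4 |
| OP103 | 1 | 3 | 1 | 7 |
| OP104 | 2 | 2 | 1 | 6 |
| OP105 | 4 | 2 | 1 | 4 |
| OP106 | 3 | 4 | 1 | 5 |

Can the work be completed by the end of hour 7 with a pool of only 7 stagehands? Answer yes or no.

no

The minimum achievable peak is 8; 7 < 8, so no feasible schedule stays within the cap.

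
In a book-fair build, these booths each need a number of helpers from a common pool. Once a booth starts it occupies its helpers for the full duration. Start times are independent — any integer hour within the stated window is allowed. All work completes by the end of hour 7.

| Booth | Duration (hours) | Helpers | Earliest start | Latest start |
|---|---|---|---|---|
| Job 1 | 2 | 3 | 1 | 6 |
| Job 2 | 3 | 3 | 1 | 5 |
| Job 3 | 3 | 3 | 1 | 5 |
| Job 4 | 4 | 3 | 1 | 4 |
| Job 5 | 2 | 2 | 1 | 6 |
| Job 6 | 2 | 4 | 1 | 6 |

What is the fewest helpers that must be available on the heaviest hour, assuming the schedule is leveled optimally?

8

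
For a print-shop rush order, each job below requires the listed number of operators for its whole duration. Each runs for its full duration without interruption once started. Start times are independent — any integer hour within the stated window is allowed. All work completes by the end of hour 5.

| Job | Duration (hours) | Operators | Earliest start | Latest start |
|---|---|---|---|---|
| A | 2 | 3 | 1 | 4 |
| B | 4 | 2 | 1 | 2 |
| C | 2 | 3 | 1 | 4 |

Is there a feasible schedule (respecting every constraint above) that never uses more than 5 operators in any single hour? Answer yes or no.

yes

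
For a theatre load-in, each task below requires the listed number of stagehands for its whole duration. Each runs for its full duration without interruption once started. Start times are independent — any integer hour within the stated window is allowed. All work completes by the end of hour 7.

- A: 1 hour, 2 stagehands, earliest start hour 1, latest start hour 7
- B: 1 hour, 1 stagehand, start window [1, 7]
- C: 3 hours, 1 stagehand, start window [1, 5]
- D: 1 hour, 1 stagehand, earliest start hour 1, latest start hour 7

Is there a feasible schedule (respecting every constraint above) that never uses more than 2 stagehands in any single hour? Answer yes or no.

Schedule A@1, B@2, C@2, D@3: h1:2  h2:2  h3:2  h4:1  h5:0  h6:0  h7:0 — peak 2 ≤ 2.

yes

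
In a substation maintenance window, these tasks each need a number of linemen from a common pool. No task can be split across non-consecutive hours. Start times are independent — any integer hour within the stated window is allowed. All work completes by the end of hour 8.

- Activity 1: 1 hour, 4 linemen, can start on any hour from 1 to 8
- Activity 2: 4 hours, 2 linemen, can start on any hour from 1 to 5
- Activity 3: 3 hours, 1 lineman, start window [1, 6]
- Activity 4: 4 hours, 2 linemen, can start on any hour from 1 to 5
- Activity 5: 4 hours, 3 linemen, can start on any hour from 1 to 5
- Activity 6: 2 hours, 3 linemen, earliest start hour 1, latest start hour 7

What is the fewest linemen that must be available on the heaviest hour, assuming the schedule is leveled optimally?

6

Early-start (Activity 1@1, Activity 2@1, Activity 3@1, Activity 4@1, Activity 5@1, Activity 6@1) gives peak 15: h1:15  h2:11  h3:8  h4:7  h5:0  h6:0  h7:0  h8:0.
Shift Activity 3→2, Activity 4→2, Activity 5→5, Activity 6→6.
Schedule Activity 1@1, Activity 2@1, Activity 3@2, Activity 4@2, Activity 5@5, Activity 6@6: h1:6  h2:5  h3:5  h4:5  h5:5  h6:6  h7:6  h8:3 — peak 6.
Total lineman-hours = 41 over 8 hours ⇒ peak ≥ ⌈41/8⌉ = 6, so 6 is optimal.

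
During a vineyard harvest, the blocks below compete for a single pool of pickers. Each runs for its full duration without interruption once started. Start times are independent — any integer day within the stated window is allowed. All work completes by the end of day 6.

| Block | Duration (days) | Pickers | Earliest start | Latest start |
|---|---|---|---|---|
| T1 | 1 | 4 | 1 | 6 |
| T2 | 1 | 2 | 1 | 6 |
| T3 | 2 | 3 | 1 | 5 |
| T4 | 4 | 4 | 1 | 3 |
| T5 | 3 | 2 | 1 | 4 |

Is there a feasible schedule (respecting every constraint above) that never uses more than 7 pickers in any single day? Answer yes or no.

yes

Schedule T1@1, T2@1, T3@2, T4@2, T5@4: d1:6  d2:7  d3:7  d4:6  d5:6  d6:2 — peak 7 ≤ 7.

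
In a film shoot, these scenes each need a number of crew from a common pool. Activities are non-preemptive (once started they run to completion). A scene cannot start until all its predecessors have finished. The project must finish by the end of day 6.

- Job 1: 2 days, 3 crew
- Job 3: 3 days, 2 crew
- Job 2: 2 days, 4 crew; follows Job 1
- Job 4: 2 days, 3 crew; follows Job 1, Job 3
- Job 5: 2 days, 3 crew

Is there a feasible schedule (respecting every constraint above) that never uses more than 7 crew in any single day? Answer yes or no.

yes

Schedule Job 1@1, Job 3@1, Job 2@3, Job 4@5, Job 5@5: d1:5  d2:5  d3:6  d4:4  d5:6  d6:6 — peak 6 ≤ 7.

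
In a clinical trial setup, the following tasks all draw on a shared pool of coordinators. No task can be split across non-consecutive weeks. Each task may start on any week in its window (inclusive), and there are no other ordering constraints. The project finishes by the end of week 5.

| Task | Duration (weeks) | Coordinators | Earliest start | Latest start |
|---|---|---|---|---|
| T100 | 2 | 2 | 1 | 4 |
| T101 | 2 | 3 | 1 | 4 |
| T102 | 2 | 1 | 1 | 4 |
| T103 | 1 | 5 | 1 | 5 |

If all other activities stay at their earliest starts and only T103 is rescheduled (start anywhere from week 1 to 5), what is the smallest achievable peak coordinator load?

6

T103@1: w1:11  w2:6  w3:0  w4:0  w5:0 → peak 11
T103@2: w1:6  w2:11  w3:0  w4:0  w5:0 → peak 11
T103@3: w1:6  w2:6  w3:5  w4:0  w5:0 → peak 6
T103@4: w1:6  w2:6  w3:0  w4:5  w5:0 → peak 6
T103@5: w1:6  w2:6  w3:0  w4:0  w5:5 → peak 6
Best is T103@3, peak 6.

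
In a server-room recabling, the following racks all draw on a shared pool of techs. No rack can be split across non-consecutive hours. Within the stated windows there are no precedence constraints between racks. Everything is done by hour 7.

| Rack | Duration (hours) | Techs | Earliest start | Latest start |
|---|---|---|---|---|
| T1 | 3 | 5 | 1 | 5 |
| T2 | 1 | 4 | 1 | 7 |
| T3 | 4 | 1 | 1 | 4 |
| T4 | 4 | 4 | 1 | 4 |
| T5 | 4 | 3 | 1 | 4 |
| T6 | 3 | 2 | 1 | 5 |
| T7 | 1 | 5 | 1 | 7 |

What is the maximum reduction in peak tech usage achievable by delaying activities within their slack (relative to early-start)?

Early-start peak: h1:24  h2:15  h3:15  h4:8  h5:0  h6:0  h7:0 ⇒ 24.
Leveled (T1@1, T2@1, T3@1, T4@2, T5@4, T6@4, T7@6): h1:10  h2:10  h3:10  h4:10  h5:9  h6:10  h7:3 ⇒ 10.
Reduction 24 − 10 = 14.

14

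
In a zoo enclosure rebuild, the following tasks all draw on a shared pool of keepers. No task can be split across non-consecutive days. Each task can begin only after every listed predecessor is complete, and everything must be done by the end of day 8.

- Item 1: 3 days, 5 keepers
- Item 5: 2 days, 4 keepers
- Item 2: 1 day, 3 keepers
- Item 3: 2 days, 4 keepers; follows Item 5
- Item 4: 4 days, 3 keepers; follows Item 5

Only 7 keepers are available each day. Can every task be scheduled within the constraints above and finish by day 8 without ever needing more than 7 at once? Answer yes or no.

The minimum achievable peak is 8; 7 < 8, so no feasible schedule stays within the cap.

no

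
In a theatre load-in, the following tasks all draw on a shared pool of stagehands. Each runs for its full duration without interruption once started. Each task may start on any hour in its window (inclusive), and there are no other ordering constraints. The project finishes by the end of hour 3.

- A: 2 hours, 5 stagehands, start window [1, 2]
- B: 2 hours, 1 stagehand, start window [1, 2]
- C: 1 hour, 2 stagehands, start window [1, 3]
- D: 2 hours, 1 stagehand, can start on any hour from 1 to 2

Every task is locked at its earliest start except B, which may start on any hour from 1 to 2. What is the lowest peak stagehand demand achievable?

8

B@1: h1:9  h2:7  h3:0 → peak 9
B@2: h1:8  h2:7  h3:1 → peak 8
Best is B@2, peak 8.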